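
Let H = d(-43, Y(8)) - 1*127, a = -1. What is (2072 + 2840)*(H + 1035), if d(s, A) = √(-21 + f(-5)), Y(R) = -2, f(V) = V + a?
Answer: 4460096 + 14736*I*√3 ≈ 4.4601e+6 + 25524.0*I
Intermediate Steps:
f(V) = -1 + V (f(V) = V - 1 = -1 + V)
d(s, A) = 3*I*√3 (d(s, A) = √(-21 + (-1 - 5)) = √(-21 - 6) = √(-27) = 3*I*√3)
H = -127 + 3*I*√3 (H = 3*I*√3 - 1*127 = 3*I*√3 - 127 = -127 + 3*I*√3 ≈ -127.0 + 5.1962*I)
(2072 + 2840)*(H + 1035) = (2072 + 2840)*((-127 + 3*I*√3) + 1035) = 4912*(908 + 3*I*√3) = 4460096 + 14736*I*√3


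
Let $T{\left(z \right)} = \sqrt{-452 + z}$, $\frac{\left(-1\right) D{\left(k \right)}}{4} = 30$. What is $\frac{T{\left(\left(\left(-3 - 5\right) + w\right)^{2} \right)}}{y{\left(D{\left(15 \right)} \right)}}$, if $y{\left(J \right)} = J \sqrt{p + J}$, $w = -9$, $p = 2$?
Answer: $- \frac{\sqrt{19234}}{14160} \approx -0.0097943$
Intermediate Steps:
$D{\left(k \right)} = -120$ ($D{\left(k \right)} = \left(-4\right) 30 = -120$)
$y{\left(J \right)} = J \sqrt{2 + J}$
$\frac{T{\left(\left(\left(-3 - 5\right) + w\right)^{2} \right)}}{y{\left(D{\left(15 \right)} \right)}} = \frac{\sqrt{-452 + \left(\left(-3 - 5\right) - 9\right)^{2}}}{\left(-120\right) \sqrt{2 - 120}} = \frac{\sqrt{-452 + \left(-8 - 9\right)^{2}}}{\left(-120\right) \sqrt{-118}} = \frac{\sqrt{-452 + \left(-17\right)^{2}}}{\left(-120\right) i \sqrt{118}} = \frac{\sqrt{-452 + 289}}{\left(-120\right) i \sqrt{118}} = \sqrt{-163} \frac{i \sqrt{118}}{14160} = i \sqrt{163} \frac{i \sqrt{118}}{14160} = - \frac{\sqrt{19234}}{14160}$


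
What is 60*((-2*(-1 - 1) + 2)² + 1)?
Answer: 2220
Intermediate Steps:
60*((-2*(-1 - 1) + 2)² + 1) = 60*((-2*(-2) + 2)² + 1) = 60*((4 + 2)² + 1) = 60*(6² + 1) = 60*(36 + 1) = 60*37 = 2220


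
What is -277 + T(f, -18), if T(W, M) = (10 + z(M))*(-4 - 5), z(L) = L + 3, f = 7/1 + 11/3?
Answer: -232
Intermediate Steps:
f = 32/3 (f = 7*1 + 11*(1/3) = 7 + 11/3 = 32/3 ≈ 10.667)
z(L) = 3 + L
T(W, M) = -117 - 9*M (T(W, M) = (10 + (3 + M))*(-4 - 5) = (13 + M)*(-9) = -117 - 9*M)
-277 + T(f, -18) = -277 + (-117 - 9*(-18)) = -277 + (-117 + 162) = -277 + 45 = -232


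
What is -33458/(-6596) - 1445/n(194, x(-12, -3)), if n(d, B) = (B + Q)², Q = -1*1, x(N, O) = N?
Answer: -1938409/557362 ≈ -3.4778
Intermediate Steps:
Q = -1
n(d, B) = (-1 + B)² (n(d, B) = (B - 1)² = (-1 + B)²)
-33458/(-6596) - 1445/n(194, x(-12, -3)) = -33458/(-6596) - 1445/(-1 - 12)² = -33458*(-1/6596) - 1445/((-13)²) = 16729/3298 - 1445/169 = -1938409/557362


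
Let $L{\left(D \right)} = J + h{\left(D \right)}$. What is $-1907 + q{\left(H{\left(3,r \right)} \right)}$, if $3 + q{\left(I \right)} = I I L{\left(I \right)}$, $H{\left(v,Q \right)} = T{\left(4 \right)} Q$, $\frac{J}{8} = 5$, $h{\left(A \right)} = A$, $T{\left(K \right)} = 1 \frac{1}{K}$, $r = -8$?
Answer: $-1758$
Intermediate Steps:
$T{\left(K \right)} = \frac{1}{K}$
$J = 40$ ($J = 8 \cdot 5 = 40$)
$L{\left(D \right)} = 40 + D$
$H{\left(v,Q \right)} = \frac{Q}{4}$
$q{\left(I \right)} = -3 + I^{2} \left(40 + I\right)$ ($q{\left(I \right)} = -3 + I I \left(40 + I\right) = -3 + I^{2} \left(40 + I\right)$)
$-1907 + q{\left(H{\left(3,r \right)} \right)} = -1907 - \left(3 - \left(\frac{1}{4} \left(-8\right)\right)^{2} \left(40 + \frac{1}{4} \left(-8\right)\right)\right) = -1907 - \left(3 - \left(-2\right)^{2} \left(40 - 2\right)\right) = -1907 + \left(-3 + 4 \cdot 38\right) = -1907 + \left(-3 + 152\right) = -1907 + 149 = -1758$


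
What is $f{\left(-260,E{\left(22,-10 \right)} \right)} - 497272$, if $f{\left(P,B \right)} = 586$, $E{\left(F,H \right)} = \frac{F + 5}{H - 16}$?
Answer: $-496686$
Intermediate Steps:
$E{\left(F,H \right)} = \frac{5 + F}{-16 + H}$
$f{\left(-260,E{\left(22,-10 \right)} \right)} - 497272 = 586 - 497272 = -496686$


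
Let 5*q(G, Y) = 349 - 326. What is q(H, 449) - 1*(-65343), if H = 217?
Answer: 326738/5 ≈ 65348.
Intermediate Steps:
q(G, Y) = 23/5 (q(G, Y) = (349 - 326)/5 = (⅕)*23 = 23/5)
q(H, 449) - 1*(-65343) = 23/5 - 1*(-65343) = 23/5 + 65343 = 326738/5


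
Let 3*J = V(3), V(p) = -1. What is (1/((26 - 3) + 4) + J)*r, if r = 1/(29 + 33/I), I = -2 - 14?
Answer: -128/11637 ≈ -0.010999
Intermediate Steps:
J = -⅓ (J = (⅓)*(-1) = -⅓ ≈ -0.33333)
I = -16
r = 16/431 (r = 1/(29 + 33/(-16)) = 1/(29 + 33*(-1/16)) = 1/(29 - 33/16) = 1/(431/16) = 16/431 ≈ 0.037123)
(1/((26 - 3) + 4) + J)*r = (1/((26 - 3) + 4) - ⅓)*(16/431) = (1/(23 + 4) - ⅓)*(16/431) = (1/27 - ⅓)*(16/431) = -8/27*16/431 = -128/11637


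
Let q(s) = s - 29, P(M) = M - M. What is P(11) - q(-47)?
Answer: 76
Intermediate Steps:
P(M) = 0
q(s) = -29 + s
P(11) - q(-47) = 0 - (-29 - 47) = 0 - 1*(-76) = 0 + 76 = 76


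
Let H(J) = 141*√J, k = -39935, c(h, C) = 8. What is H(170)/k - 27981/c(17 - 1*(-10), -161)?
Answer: -27981/8 - 141*√170/39935 ≈ -3497.7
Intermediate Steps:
H(170)/k - 27981/c(17 - 1*(-10), -161) = (141*√170)/(-39935) - 27981/8 = (141*√170)*(-1/39935) - 27981*⅛ = -141*√170/39935 - 27981/8 = -27981/8 - 141*√170/39935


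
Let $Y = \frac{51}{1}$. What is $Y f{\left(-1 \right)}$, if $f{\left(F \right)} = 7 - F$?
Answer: $408$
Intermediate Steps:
$Y = 51$ ($Y = 51 \cdot 1 = 51$)
$Y f{\left(-1 \right)} = 51 \left(7 - -1\right) = 51 \left(7 + 1\right) = 51 \cdot 8 = 408$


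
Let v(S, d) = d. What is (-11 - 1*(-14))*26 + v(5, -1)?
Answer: 77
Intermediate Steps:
(-11 - 1*(-14))*26 + v(5, -1) = (-11 - 1*(-14))*26 - 1 = (-11 + 14)*26 - 1 = 3*26 - 1 = 78 - 1 = 77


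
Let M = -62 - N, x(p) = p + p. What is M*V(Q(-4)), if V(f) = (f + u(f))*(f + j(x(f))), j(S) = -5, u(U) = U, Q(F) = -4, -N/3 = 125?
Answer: 22536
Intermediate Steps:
N = -375 (N = -3*125 = -375)
x(p) = 2*p
M = 313 (M = -62 - 1*(-375) = -62 + 375 = 313)
V(f) = 2*f*(-5 + f) (V(f) = (f + f)*(f - 5) = (2*f)*(-5 + f) = 2*f*(-5 + f))
M*V(Q(-4)) = 313*(2*(-4)*(-5 - 4)) = 313*(2*(-4)*(-9)) = 313*72 = 22536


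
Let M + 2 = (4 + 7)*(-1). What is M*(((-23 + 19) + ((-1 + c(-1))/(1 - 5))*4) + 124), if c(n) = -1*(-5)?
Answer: -1508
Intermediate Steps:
c(n) = 5
M = -13 (M = -2 + (4 + 7)*(-1) = -2 + 11*(-1) = -2 - 11 = -13)
M*(((-23 + 19) + ((-1 + c(-1))/(1 - 5))*4) + 124) = -13*(((-23 + 19) + ((-1 + 5)/(1 - 5))*4) + 124) = -13*((-4 + (4/(-4))*4) + 124) = -13*((-4 + (4*(-1/4))*4) + 124) = -13*((-4 - 1*4) + 124) = -13*((-4 - 4) + 124) = -13*(-8 + 124) = -13*116 = -1508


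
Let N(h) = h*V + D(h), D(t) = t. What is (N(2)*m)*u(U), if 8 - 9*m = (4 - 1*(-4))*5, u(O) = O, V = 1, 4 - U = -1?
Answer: -640/9 ≈ -71.111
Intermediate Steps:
U = 5 (U = 4 - 1*(-1) = 4 + 1 = 5)
N(h) = 2*h (N(h) = h*1 + h = h + h = 2*h)
m = -32/9 (m = 8/9 - (4 - 1*(-4))*5/9 = 8/9 - (4 + 4)*5/9 = 8/9 - 8*5/9 = 8/9 - ⅑*40 = 8/9 - 40/9 = -32/9 ≈ -3.5556)
(N(2)*m)*u(U) = ((2*2)*(-32/9))*5 = (4*(-32/9))*5 = -128/9*5 = -640/9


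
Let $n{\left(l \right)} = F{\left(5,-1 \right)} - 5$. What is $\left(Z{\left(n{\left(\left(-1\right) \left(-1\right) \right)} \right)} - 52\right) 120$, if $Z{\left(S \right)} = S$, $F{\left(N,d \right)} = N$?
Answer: $-6240$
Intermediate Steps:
$n{\left(l \right)} = 0$ ($n{\left(l \right)} = 5 - 5 = 0$)
$\left(Z{\left(n{\left(\left(-1\right) \left(-1\right) \right)} \right)} - 52\right) 120 = \left(0 - 52\right) 120 = \left(-52\right) 120 = -6240$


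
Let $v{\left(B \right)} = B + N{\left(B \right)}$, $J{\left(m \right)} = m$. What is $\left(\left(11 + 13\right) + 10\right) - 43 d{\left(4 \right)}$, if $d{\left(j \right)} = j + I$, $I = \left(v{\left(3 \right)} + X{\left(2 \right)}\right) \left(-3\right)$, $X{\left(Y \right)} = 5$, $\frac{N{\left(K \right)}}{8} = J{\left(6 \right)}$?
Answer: $7086$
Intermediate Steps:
$N{\left(K \right)} = 48$ ($N{\left(K \right)} = 8 \cdot 6 = 48$)
$v{\left(B \right)} = 48 + B$ ($v{\left(B \right)} = B + 48 = 48 + B$)
$I = -168$ ($I = \left(\left(48 + 3\right) + 5\right) \left(-3\right) = \left(51 + 5\right) \left(-3\right) = 56 \left(-3\right) = -168$)
$d{\left(j \right)} = -168 + j$ ($d{\left(j \right)} = j - 168 = -168 + j$)
$\left(\left(11 + 13\right) + 10\right) - 43 d{\left(4 \right)} = \left(\left(11 + 13\right) + 10\right) - 43 \left(-168 + 4\right) = \left(24 + 10\right) - -7052 = 34 + 7052 = 7086$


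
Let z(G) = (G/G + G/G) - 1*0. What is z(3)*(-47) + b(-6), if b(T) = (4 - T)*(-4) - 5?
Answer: -139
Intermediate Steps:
b(T) = -21 + 4*T (b(T) = (-16 + 4*T) - 5 = -21 + 4*T)
z(G) = 2 (z(G) = (1 + 1) + 0 = 2 + 0 = 2)
z(3)*(-47) + b(-6) = 2*(-47) + (-21 + 4*(-6)) = -94 + (-21 - 24) = -94 - 45 = -139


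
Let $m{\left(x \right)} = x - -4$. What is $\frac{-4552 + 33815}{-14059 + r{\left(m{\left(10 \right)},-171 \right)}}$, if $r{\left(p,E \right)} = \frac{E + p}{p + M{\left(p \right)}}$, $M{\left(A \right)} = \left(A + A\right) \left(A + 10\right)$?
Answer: $- \frac{20074418}{9644631} \approx -2.0814$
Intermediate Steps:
$M{\left(A \right)} = 2 A \left(10 + A\right)$
$m{\left(x \right)} = 4 + x$ ($m{\left(x \right)} = x + 4 = 4 + x$)
$r{\left(p,E \right)} = \frac{E + p}{p + 2 p \left(10 + p\right)}$
$\frac{-4552 + 33815}{-14059 + r{\left(m{\left(10 \right)},-171 \right)}} = \frac{-4552 + 33815}{-14059 + \frac{-171 + \left(4 + 10\right)}{\left(4 + 10\right) \left(21 + 2 \left(4 + 10\right)\right)}} = \frac{29263}{-14059 + \frac{-171 + 14}{14 \left(21 + 2 \cdot 14\right)}} = \frac{29263}{-14059 + \frac{1}{14} \frac{1}{21 + 28} \left(-157\right)} = \frac{29263}{-14059 + \frac{1}{14} \cdot \frac{1}{49} \left(-157\right)} = \frac{29263}{-14059 - \frac{157}{686}} = \frac{29263}{- \frac{9644631}{686}} = 29263 \left(- \frac{686}{9644631}\right) = - \frac{20074418}{9644631}$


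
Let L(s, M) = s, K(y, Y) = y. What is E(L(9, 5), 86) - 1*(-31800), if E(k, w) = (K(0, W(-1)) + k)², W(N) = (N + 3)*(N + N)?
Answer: 31881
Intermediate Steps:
W(N) = 2*N*(3 + N) (W(N) = (3 + N)*(2*N) = 2*N*(3 + N))
E(k, w) = k² (E(k, w) = (0 + k)² = k²)
E(L(9, 5), 86) - 1*(-31800) = 9² - 1*(-31800) = 81 + 31800 = 31881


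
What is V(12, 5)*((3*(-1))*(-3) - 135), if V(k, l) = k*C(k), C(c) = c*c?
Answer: -217728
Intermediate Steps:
C(c) = c²
V(k, l) = k³ (V(k, l) = k*k² = k³)
V(12, 5)*((3*(-1))*(-3) - 135) = 12³*((3*(-1))*(-3) - 135) = 1728*(-3*(-3) - 135) = 1728*(9 - 135) = 1728*(-126) = -217728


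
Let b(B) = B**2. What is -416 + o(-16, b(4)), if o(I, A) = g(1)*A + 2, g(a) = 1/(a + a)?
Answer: -406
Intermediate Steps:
g(a) = 1/(2*a)
o(I, A) = 2 + A/2 (o(I, A) = ((1/2)/1)*A + 2 = ((1/2)*1)*A + 2 = A/2 + 2 = 2 + A/2)
-416 + o(-16, b(4)) = -416 + (2 + (1/2)*4**2) = -416 + (2 + (1/2)*16) = -416 + (2 + 8) = -416 + 10 = -406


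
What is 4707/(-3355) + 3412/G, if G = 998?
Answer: 3374837/1674145 ≈ 2.0159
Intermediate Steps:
4707/(-3355) + 3412/G = 4707/(-3355) + 3412/998 = 4707*(-1/3355) + 3412*(1/998) = -4707/3355 + 1706/499 = 3374837/1674145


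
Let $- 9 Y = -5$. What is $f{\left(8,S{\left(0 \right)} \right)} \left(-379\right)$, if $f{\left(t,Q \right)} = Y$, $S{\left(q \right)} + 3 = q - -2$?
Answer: $- \frac{1895}{9} \approx -210.56$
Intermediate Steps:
$S{\left(q \right)} = -1 + q$ ($S{\left(q \right)} = -3 + \left(q - -2\right) = -3 + \left(q + 2\right) = -3 + \left(2 + q\right) = -1 + q$)
$Y = \frac{5}{9}$ ($Y = \left(- \frac{1}{9}\right) \left(-5\right) = \frac{5}{9} \approx 0.55556$)
$f{\left(t,Q \right)} = \frac{5}{9}$
$f{\left(8,S{\left(0 \right)} \right)} \left(-379\right) = \frac{5}{9} \left(-379\right) = - \frac{1895}{9}$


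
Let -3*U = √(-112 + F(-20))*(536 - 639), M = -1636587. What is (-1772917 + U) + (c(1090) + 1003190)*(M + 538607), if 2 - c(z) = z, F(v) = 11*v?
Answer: -1100289726877 + 206*I*√83/3 ≈ -1.1003e+12 + 625.58*I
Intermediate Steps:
c(z) = 2 - z
U = 206*I*√83/3 (U = -√(-112 + 11*(-20))*(536 - 639)/3 = -√(-112 - 220)*(-103)/3 = -√(-332)*(-103)/3 = -2*I*√83*(-103)/3 = -(-206)*I*√83/3 = 206*I*√83/3 ≈ 625.58*I)
(-1772917 + U) + (c(1090) + 1003190)*(M + 538607) = (-1772917 + 206*I*√83/3) + ((2 - 1*1090) + 1003190)*(-1636587 + 538607) = (-1772917 + 206*I*√83/3) + ((2 - 1090) + 1003190)*(-1097980) = (-1772917 + 206*I*√83/3) + (-1088 + 1003190)*(-1097980) = (-1772917 + 206*I*√83/3) + 1002102*(-1097980) = (-1772917 + 206*I*√83/3) - 1100287953960 = -1100289726877 + 206*I*√83/3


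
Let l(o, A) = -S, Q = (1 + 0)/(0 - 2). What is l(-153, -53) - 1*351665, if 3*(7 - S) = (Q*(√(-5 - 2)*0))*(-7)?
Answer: -351672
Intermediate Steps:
Q = -½ (Q = 1/(-2) = 1*(-½) = -½ ≈ -0.50000)
S = 7 (S = 7 - (-√(-5 - 2)*0/2)*(-7)/3 = 7 - (-√(-7)*0/2)*(-7)/3 = 7 - (-I*√7*0/2)*(-7)/3 = 7 - (-½*0)*(-7)/3 = 7 - 0*(-7) = 7 - ⅓*0 = 7 + 0 = 7)
l(o, A) = -7 (l(o, A) = -1*7 = -7)
l(-153, -53) - 1*351665 = -7 - 1*351665 = -7 - 351665 = -351672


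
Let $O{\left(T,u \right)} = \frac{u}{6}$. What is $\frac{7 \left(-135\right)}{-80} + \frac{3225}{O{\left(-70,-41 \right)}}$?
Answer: $- \frac{301851}{656} \approx -460.14$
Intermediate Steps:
$O{\left(T,u \right)} = \frac{u}{6}$ ($O{\left(T,u \right)} = u \frac{1}{6} = \frac{u}{6}$)
$\frac{7 \left(-135\right)}{-80} + \frac{3225}{O{\left(-70,-41 \right)}} = \frac{7 \left(-135\right)}{-80} + \frac{3225}{\frac{1}{6} \left(-41\right)} = \left(-945\right) \left(- \frac{1}{80}\right) + \frac{3225}{- \frac{41}{6}} = \frac{189}{16} + 3225 \left(- \frac{6}{41}\right) = \frac{189}{16} - \frac{19350}{41} = - \frac{301851}{656}$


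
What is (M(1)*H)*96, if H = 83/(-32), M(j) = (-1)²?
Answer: -249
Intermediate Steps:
M(j) = 1
H = -83/32 (H = 83*(-1/32) = -83/32 ≈ -2.5938)
(M(1)*H)*96 = (1*(-83/32))*96 = -83/32*96 = -249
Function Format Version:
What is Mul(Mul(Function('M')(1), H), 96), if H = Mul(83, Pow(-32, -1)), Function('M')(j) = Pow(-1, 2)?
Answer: -249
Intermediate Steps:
Function('M')(j) = 1
H = Rational(-83, 32) (H = Mul(83, Rational(-1, 32)) = Rational(-83, 32) ≈ -2.5938)
Mul(Mul(Function('M')(1), H), 96) = Mul(Mul(1, Rational(-83, 32)), 96) = Mul(Rational(-83, 32), 96) = -249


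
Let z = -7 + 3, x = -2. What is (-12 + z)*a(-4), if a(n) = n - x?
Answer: 32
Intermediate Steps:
a(n) = 2 + n (a(n) = n - 1*(-2) = n + 2 = 2 + n)
z = -4
(-12 + z)*a(-4) = (-12 - 4)*(2 - 4) = -16*(-2) = 32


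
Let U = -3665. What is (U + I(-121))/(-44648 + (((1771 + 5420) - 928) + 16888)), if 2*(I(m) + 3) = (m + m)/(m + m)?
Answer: 7335/42994 ≈ 0.17061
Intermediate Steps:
I(m) = -5/2 (I(m) = -3 + ((m + m)/(m + m))/2 = -3 + ((2*m)/((2*m)))/2 = -3 + ((2*m)*(1/(2*m)))/2 = -3 + (½)*1 = -3 + ½ = -5/2)
(U + I(-121))/(-44648 + (((1771 + 5420) - 928) + 16888)) = (-3665 - 5/2)/(-44648 + (((1771 + 5420) - 928) + 16888)) = -7335/(2*(-44648 + ((7191 - 928) + 16888))) = -7335/(2*(-44648 + (6263 + 16888))) = -7335/(2*(-44648 + 23151)) = -7335/2/(-21497) = -7335/2*(-1/21497) = 7335/42994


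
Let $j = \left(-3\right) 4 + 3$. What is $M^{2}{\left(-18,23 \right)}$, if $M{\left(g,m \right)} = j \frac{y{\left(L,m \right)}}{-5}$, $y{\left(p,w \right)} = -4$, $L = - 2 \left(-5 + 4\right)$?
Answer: $\frac{1296}{25} \approx 51.84$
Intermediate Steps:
$L = 2$ ($L = \left(-2\right) \left(-1\right) = 2$)
$j = -9$ ($j = -12 + 3 = -9$)
$M{\left(g,m \right)} = - \frac{36}{5}$ ($M{\left(g,m \right)} = - 9 \left(- \frac{4}{-5}\right) = - 9 \left(\left(-4\right) \left(- \frac{1}{5}\right)\right) = \left(-9\right) \frac{4}{5} = - \frac{36}{5}$)
$M^{2}{\left(-18,23 \right)} = \left(- \frac{36}{5}\right)^{2} = \frac{1296}{25}$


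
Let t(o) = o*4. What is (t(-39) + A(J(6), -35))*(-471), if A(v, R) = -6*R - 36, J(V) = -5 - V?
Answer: -8478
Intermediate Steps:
t(o) = 4*o
A(v, R) = -36 - 6*R
(t(-39) + A(J(6), -35))*(-471) = (4*(-39) + (-36 - 6*(-35)))*(-471) = (-156 + (-36 + 210))*(-471) = (-156 + 174)*(-471) = 18*(-471) = -8478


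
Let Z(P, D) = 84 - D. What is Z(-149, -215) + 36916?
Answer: 37215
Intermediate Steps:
Z(-149, -215) + 36916 = (84 - 1*(-215)) + 36916 = (84 + 215) + 36916 = 299 + 36916 = 37215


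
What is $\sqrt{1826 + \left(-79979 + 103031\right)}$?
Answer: $\sqrt{24878} \approx 157.73$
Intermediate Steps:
$\sqrt{1826 + \left(-79979 + 103031\right)} = \sqrt{1826 + 23052} = \sqrt{24878}$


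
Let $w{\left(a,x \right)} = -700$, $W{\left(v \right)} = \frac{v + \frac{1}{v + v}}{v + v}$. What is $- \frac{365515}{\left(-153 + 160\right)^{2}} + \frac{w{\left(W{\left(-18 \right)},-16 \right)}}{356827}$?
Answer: $- \frac{130425655205}{17484523} \approx -7459.5$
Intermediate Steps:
$W{\left(v \right)} = \frac{v + \frac{1}{2 v}}{2 v}$
$- \frac{365515}{\left(-153 + 160\right)^{2}} + \frac{w{\left(W{\left(-18 \right)},-16 \right)}}{356827} = - \frac{365515}{\left(-153 + 160\right)^{2}} - \frac{700}{356827} = - \frac{365515}{7^{2}} - \frac{700}{356827} = - \frac{365515}{49} - \frac{700}{356827} = - \frac{130425655205}{17484523}$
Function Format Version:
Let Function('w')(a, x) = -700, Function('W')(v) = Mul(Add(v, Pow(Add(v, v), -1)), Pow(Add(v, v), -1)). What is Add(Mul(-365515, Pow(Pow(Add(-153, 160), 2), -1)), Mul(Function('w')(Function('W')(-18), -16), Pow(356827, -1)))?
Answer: Rational(-130425655205, 17484523) ≈ -7459.5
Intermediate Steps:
Function('W')(v) = Mul(Rational(1, 2), Pow(v, -1), Add(v, Mul(Rational(1, 2), Pow(v, -1)))) (Function('W')(v) = Mul(Add(v, Pow(Mul(2, v), -1)), Pow(Mul(2, v), -1)) = Mul(Add(v, Mul(Rational(1, 2), Pow(v, -1))), Mul(Rational(1, 2), Pow(v, -1))) = Mul(Rational(1, 2), Pow(v, -1), Add(v, Mul(Rational(1, 2), Pow(v, -1)))))
Add(Mul(-365515, Pow(Pow(Add(-153, 160), 2), -1)), Mul(Function('w')(Function('W')(-18), -16), Pow(356827, -1))) = Add(Mul(-365515, Pow(Pow(Add(-153, 160), 2), -1)), Mul(-700, Pow(356827, -1))) = Add(Mul(-365515, Pow(Pow(7, 2), -1)), Mul(-700, Rational(1, 356827))) = Add(Mul(-365515, Pow(49, -1)), Rational(-700, 356827)) = Add(Mul(-365515, Rational(1, 49)), Rational(-700, 356827)) = Add(Rational(-365515, 49), Rational(-700, 356827)) = Rational(-130425655205, 17484523)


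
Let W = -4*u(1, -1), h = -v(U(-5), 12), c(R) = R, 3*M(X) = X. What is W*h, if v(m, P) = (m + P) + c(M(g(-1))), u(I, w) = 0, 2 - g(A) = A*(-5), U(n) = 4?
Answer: 0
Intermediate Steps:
g(A) = 2 + 5*A (g(A) = 2 - A*(-5) = 2 - (-5)*A = 2 + 5*A)
M(X) = X/3
v(m, P) = -1 + P + m (v(m, P) = (m + P) + (2 + 5*(-1))/3 = (P + m) + (2 - 5)/3 = (P + m) + (⅓)*(-3) = (P + m) - 1 = -1 + P + m)
h = -15 (h = -(-1 + 12 + 4) = -1*15 = -15)
W = 0 (W = -4*0 = 0)
W*h = 0*(-15) = 0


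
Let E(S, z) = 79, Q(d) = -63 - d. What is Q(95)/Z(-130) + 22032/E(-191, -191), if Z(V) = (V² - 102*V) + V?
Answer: 330804239/1186185 ≈ 278.88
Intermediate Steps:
Z(V) = V² - 101*V
Q(95)/Z(-130) + 22032/E(-191, -191) = (-63 - 1*95)/((-130*(-101 - 130))) + 22032/79 = (-63 - 95)/((-130*(-231))) + 22032*(1/79) = -158/30030 + 22032/79 = -158*1/30030 + 22032/79 = -79/15015 + 22032/79 = 330804239/1186185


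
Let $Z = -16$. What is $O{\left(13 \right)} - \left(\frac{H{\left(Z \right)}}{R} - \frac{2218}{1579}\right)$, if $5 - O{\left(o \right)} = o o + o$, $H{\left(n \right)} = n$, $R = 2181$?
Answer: $- \frac{604689701}{3443799} \approx -175.59$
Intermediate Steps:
$O{\left(o \right)} = 5 - o - o^{2}$ ($O{\left(o \right)} = 5 - \left(o o + o\right) = 5 - \left(o^{2} + o\right) = 5 - \left(o + o^{2}\right) = 5 - o - o^{2}$)
$O{\left(13 \right)} - \left(\frac{H{\left(Z \right)}}{R} - \frac{2218}{1579}\right) = \left(5 - 13 - 13^{2}\right) - \left(- \frac{16}{2181} - \frac{2218}{1579}\right) = \left(5 - 13 - 169\right) - \left(\left(-16\right) \frac{1}{2181} - \frac{2218}{1579}\right) = \left(5 - 13 - 169\right) - \left(- \frac{16}{2181} - \frac{2218}{1579}\right) = -177 - - \frac{4862722}{3443799} = -177 + \frac{4862722}{3443799} = - \frac{604689701}{3443799}$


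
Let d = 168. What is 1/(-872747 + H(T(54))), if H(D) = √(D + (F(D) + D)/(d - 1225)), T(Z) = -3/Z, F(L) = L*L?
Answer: -298887919596/260853535163669221 - 18*I*√20092513/260853535163669221 ≈ -1.1458e-6 - 3.0931e-13*I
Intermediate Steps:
F(L) = L²
H(D) = √(-D²/1057 + 1056*D/1057) (H(D) = √(D + (D² + D)/(168 - 1225)) = √(D + (D + D²)/(-1057)) = √(D + (D + D²)*(-1/1057)) = √(D + (-D/1057 - D²/1057)) = √(-D²/1057 + 1056*D/1057))
1/(-872747 + H(T(54))) = 1/(-872747 + √1057*√((-3/54)*(1056 - (-3)/54))/1057) = 1/(-872747 + √1057*√((-3*1/54)*(1056 - (-3)/54))/1057) = 1/(-872747 + √1057*√(-(1056 - 1*(-1/18))/18)/1057) = 1/(-872747 + √1057*√(-(1056 + 1/18)/18)/1057) = 1/(-872747 + √1057*√(-1/18*19009/18)/1057) = 1/(-872747 + √1057*√(-19009/324)/1057) = 1/(-872747 + √1057*(I*√19009/18)/1057) = 1/(-872747 + I*√20092513/19026)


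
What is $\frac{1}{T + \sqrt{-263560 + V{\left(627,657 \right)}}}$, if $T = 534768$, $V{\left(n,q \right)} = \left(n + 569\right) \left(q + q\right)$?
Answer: $\frac{33423}{17873469115} - \frac{\sqrt{81749}}{71493876460} \approx 1.866 \cdot 10^{-6}$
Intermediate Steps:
$V{\left(n,q \right)} = 2 q \left(569 + n\right)$ ($V{\left(n,q \right)} = \left(569 + n\right) 2 q = 2 q \left(569 + n\right)$)
$\frac{1}{T + \sqrt{-263560 + V{\left(627,657 \right)}}} = \frac{1}{534768 + \sqrt{-263560 + 2 \cdot 657 \left(569 + 627\right)}} = \frac{1}{534768 + \sqrt{-263560 + 2 \cdot 657 \cdot 1196}} = \frac{1}{534768 + \sqrt{-263560 + 1571544}} = \frac{1}{534768 + \sqrt{1307984}} = \frac{1}{534768 + 4 \sqrt{81749}}$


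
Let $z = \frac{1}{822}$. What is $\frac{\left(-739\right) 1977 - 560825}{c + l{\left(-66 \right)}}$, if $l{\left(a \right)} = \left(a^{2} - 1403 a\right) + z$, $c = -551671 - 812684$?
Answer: $\frac{1661942616}{1041803621} \approx 1.5953$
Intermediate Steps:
$z = \frac{1}{822} \approx 0.0012165$
$c = -1364355$ ($c = -551671 - 812684 = -1364355$)
$l{\left(a \right)} = \frac{1}{822} + a^{2} - 1403 a$ ($l{\left(a \right)} = \left(a^{2} - 1403 a\right) + \frac{1}{822} = \frac{1}{822} + a^{2} - 1403 a$)
$\frac{\left(-739\right) 1977 - 560825}{c + l{\left(-66 \right)}} = \frac{\left(-739\right) 1977 - 560825}{-1364355 + \left(\frac{1}{822} + \left(-66\right)^{2} - -92598\right)} = \frac{-1461003 - 560825}{-1364355 + \left(\frac{1}{822} + 4356 + 92598\right)} = - \frac{2021828}{-1364355 + \frac{79696189}{822}} = - \frac{2021828}{- \frac{1041803621}{822}} = \left(-2021828\right) \left(- \frac{822}{1041803621}\right) = \frac{1661942616}{1041803621}$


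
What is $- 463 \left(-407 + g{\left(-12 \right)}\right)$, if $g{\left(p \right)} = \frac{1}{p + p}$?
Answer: $\frac{4523047}{24} \approx 1.8846 \cdot 10^{5}$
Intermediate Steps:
$g{\left(p \right)} = \frac{1}{2 p}$
$- 463 \left(-407 + g{\left(-12 \right)}\right) = - 463 \left(-407 + \frac{1}{2 \left(-12\right)}\right) = - 463 \left(-407 + \frac{1}{2} \left(- \frac{1}{12}\right)\right) = - 463 \left(-407 - \frac{1}{24}\right) = \left(-463\right) \left(- \frac{9769}{24}\right) = \frac{4523047}{24}$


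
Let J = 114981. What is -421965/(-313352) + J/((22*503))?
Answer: 20349495501/1733776616 ≈ 11.737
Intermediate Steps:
-421965/(-313352) + J/((22*503)) = -421965/(-313352) + 114981/((22*503)) = -421965*(-1/313352) + 114981/11066 = 421965/313352 + 114981*(1/11066) = 421965/313352 + 114981/11066 = 20349495501/1733776616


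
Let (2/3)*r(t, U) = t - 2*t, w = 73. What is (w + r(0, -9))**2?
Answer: 5329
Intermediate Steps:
r(t, U) = -3*t/2 (r(t, U) = 3*(t - 2*t)/2 = 3*(-t)/2 = -3*t/2)
(w + r(0, -9))**2 = (73 - 3/2*0)**2 = (73 + 0)**2 = 73**2 = 5329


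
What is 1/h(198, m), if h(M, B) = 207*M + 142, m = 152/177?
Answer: 1/41128 ≈ 2.4314e-5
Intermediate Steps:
m = 152/177 (m = 152*(1/177) = 152/177 ≈ 0.85876)
h(M, B) = 142 + 207*M
1/h(198, m) = 1/(142 + 207*198) = 1/(142 + 40986) = 1/41128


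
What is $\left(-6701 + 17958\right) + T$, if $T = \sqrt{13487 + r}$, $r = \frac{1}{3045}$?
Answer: $11257 + \frac{2 \sqrt{31262951055}}{3045} \approx 11373.0$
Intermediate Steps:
$r = \frac{1}{3045} \approx 0.00032841$
$T = \frac{2 \sqrt{31262951055}}{3045}$ ($T = \sqrt{13487 + \frac{1}{3045}} = \sqrt{\frac{41067916}{3045}} = \frac{2 \sqrt{31262951055}}{3045} \approx 116.13$)
$\left(-6701 + 17958\right) + T = \left(-6701 + 17958\right) + \frac{2 \sqrt{31262951055}}{3045} = 11257 + \frac{2 \sqrt{31262951055}}{3045}$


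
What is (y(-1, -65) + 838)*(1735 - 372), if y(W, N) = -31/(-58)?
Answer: 2285845/2 ≈ 1.1429e+6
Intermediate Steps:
y(W, N) = 31/58 (y(W, N) = -31*(-1/58) = 31/58)
(y(-1, -65) + 838)*(1735 - 372) = (31/58 + 838)*(1735 - 372) = (48635/58)*1363 = 2285845/2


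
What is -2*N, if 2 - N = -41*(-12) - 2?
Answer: 976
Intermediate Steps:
N = -488 (N = 2 - (-41*(-12) - 2) = 2 - (492 - 2) = 2 - 1*490 = 2 - 490 = -488)
-2*N = -2*(-488) = 976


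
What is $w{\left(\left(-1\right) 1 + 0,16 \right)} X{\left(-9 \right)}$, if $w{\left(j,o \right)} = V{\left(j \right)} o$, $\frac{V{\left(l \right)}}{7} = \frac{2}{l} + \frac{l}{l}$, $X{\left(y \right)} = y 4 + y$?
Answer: $5040$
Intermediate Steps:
$X{\left(y \right)} = 5 y$ ($X{\left(y \right)} = 4 y + y = 5 y$)
$V{\left(l \right)} = 7 + \frac{14}{l}$ ($V{\left(l \right)} = 7 \left(\frac{2}{l} + \frac{l}{l}\right) = 7 \left(\frac{2}{l} + 1\right) = 7 \left(1 + \frac{2}{l}\right) = 7 + \frac{14}{l}$)
$w{\left(j,o \right)} = o \left(7 + \frac{14}{j}\right)$ ($w{\left(j,o \right)} = \left(7 + \frac{14}{j}\right) o = o \left(7 + \frac{14}{j}\right)$)
$w{\left(\left(-1\right) 1 + 0,16 \right)} X{\left(-9 \right)} = 7 \cdot 16 \frac{1}{\left(-1\right) 1 + 0} \left(2 + \left(\left(-1\right) 1 + 0\right)\right) 5 \left(-9\right) = 7 \cdot 16 \frac{1}{-1 + 0} \left(2 + \left(-1 + 0\right)\right) \left(-45\right) = 7 \cdot 16 \frac{1}{-1} \left(2 - 1\right) \left(-45\right) = 7 \cdot 16 \left(-1\right) 1 \left(-45\right) = \left(-112\right) \left(-45\right) = 5040$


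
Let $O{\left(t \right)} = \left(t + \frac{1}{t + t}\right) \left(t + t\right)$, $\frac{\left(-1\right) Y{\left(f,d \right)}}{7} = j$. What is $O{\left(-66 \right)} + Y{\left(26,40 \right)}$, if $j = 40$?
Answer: $8433$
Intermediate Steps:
$Y{\left(f,d \right)} = -280$ ($Y{\left(f,d \right)} = \left(-7\right) 40 = -280$)
$O{\left(t \right)} = 2 t \left(t + \frac{1}{2 t}\right)$ ($O{\left(t \right)} = \left(t + \frac{1}{2 t}\right) 2 t = 2 t \left(t + \frac{1}{2 t}\right)$)
$O{\left(-66 \right)} + Y{\left(26,40 \right)} = \left(1 + 2 \left(-66\right)^{2}\right) - 280 = \left(1 + 2 \cdot 4356\right) - 280 = \left(1 + 8712\right) - 280 = 8713 - 280 = 8433$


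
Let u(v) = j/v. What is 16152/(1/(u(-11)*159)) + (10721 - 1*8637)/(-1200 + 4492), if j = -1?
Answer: 2113607995/9053 ≈ 2.3347e+5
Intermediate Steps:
u(v) = -1/v
16152/(1/(u(-11)*159)) + (10721 - 1*8637)/(-1200 + 4492) = 16152/(1/(-1/(-11)*159)) + (10721 - 1*8637)/(-1200 + 4492) = 16152/(1/(-1*(-1/11)*159)) + (10721 - 8637)/3292 = 16152/(1/((1/11)*159)) + 2084*(1/3292) = 16152/(1/(159/11)) + 521/823 = 16152/(11/159) + 521/823 = 16152*(159/11) + 521/823 = 2568168/11 + 521/823 = 2113607995/9053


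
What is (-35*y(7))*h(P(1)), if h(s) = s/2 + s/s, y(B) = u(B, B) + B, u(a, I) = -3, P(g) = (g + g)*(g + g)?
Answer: -420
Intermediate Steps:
P(g) = 4*g**2 (P(g) = (2*g)*(2*g) = 4*g**2)
y(B) = -3 + B
h(s) = 1 + s/2 (h(s) = s*(1/2) + 1 = s/2 + 1 = 1 + s/2)
(-35*y(7))*h(P(1)) = (-35*(-3 + 7))*(1 + (4*1**2)/2) = (-35*4)*(1 + (4*1)/2) = -140*(1 + (1/2)*4) = -140*(1 + 2) = -140*3 = -420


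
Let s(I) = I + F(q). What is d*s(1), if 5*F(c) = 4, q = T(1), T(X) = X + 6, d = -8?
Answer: -72/5 ≈ -14.400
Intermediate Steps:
T(X) = 6 + X
q = 7 (q = 6 + 1 = 7)
F(c) = ⅘ (F(c) = (⅕)*4 = ⅘)
s(I) = ⅘ + I (s(I) = I + ⅘ = ⅘ + I)
d*s(1) = -8*(⅘ + 1) = -8*9/5 = -72/5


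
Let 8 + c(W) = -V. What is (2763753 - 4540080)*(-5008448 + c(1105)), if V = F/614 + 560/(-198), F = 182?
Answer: 90131972534106013/10131 ≈ 8.8967e+12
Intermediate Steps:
V = -76951/30393 (V = 182/614 + 560/(-198) = 182*(1/614) + 560*(-1/198) = 91/307 - 280/99 = -76951/30393 ≈ -2.5319)
c(W) = -166193/30393 (c(W) = -8 - 1*(-76951/30393) = -8 + 76951/30393 = -166193/30393)
(2763753 - 4540080)*(-5008448 + c(1105)) = (2763753 - 4540080)*(-5008448 - 166193/30393) = -1776327*(-152221926257/30393) = 90131972534106013/10131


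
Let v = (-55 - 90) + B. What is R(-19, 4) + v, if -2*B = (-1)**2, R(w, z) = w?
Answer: -329/2 ≈ -164.50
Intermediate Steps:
B = -1/2 (B = -1/2*(-1)**2 = -1/2*1 = -1/2 ≈ -0.50000)
v = -291/2 (v = (-55 - 90) - 1/2 = -145 - 1/2 = -291/2 ≈ -145.50)
R(-19, 4) + v = -19 - 291/2 = -329/2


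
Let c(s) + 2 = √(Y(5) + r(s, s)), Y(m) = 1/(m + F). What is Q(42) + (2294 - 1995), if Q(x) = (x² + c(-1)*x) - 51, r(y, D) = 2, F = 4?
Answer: 1928 + 14*√19 ≈ 1989.0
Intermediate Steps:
Y(m) = 1/(4 + m) (Y(m) = 1/(m + 4) = 1/(4 + m))
c(s) = -2 + √19/3 (c(s) = -2 + √(1/(4 + 5) + 2) = -2 + √(1/9 + 2) = -2 + √(⅑ + 2) = -2 + √(19/9) = -2 + √19/3)
Q(x) = -51 + x² + x*(-2 + √19/3) (Q(x) = (x² + (-2 + √19/3)*x) - 51 = (x² + x*(-2 + √19/3)) - 51 = -51 + x² + x*(-2 + √19/3))
Q(42) + (2294 - 1995) = (-51 + 42² - ⅓*42*(6 - √19)) + (2294 - 1995) = (-51 + 1764 + (-84 + 14*√19)) + 299 = (1629 + 14*√19) + 299 = 1928 + 14*√19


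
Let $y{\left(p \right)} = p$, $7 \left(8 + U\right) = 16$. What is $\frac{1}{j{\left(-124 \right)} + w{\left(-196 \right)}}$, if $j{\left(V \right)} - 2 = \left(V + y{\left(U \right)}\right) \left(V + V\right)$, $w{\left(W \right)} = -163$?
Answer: $\frac{7}{224057} \approx 3.1242 \cdot 10^{-5}$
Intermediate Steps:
$U = - \frac{40}{7}$ ($U = -8 + \frac{1}{7} \cdot 16 = -8 + \frac{16}{7} = - \frac{40}{7} \approx -5.7143$)
$j{\left(V \right)} = 2 + 2 V \left(- \frac{40}{7} + V\right)$ ($j{\left(V \right)} = 2 + \left(V - \frac{40}{7}\right) \left(V + V\right) = 2 + \left(- \frac{40}{7} + V\right) 2 V = 2 + 2 V \left(- \frac{40}{7} + V\right)$)
$\frac{1}{j{\left(-124 \right)} + w{\left(-196 \right)}} = \frac{1}{\left(2 + 2 \left(-124\right)^{2} - - \frac{9920}{7}\right) - 163} = \frac{1}{\left(2 + 2 \cdot 15376 + \frac{9920}{7}\right) - 163} = \frac{1}{\left(2 + 30752 + \frac{9920}{7}\right) - 163} = \frac{1}{\frac{225198}{7} - 163} = \frac{1}{\frac{224057}{7}} = \frac{7}{224057}$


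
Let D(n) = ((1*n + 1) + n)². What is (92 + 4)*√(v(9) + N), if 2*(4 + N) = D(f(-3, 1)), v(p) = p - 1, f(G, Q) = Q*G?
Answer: 48*√66 ≈ 389.95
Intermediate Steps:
f(G, Q) = G*Q
D(n) = (1 + 2*n)² (D(n) = ((n + 1) + n)² = ((1 + n) + n)² = (1 + 2*n)²)
v(p) = -1 + p
N = 17/2 (N = -4 + (1 + 2*(-3*1))²/2 = -4 + (1 + 2*(-3))²/2 = -4 + (1 - 6)²/2 = -4 + (½)*(-5)² = -4 + (½)*25 = -4 + 25/2 = 17/2 ≈ 8.5000)
(92 + 4)*√(v(9) + N) = (92 + 4)*√((-1 + 9) + 17/2) = 96*√(8 + 17/2) = 96*√(33/2) = 96*(√66/2) = 48*√66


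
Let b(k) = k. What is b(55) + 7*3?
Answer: 76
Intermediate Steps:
b(55) + 7*3 = 55 + 7*3 = 55 + 21 = 76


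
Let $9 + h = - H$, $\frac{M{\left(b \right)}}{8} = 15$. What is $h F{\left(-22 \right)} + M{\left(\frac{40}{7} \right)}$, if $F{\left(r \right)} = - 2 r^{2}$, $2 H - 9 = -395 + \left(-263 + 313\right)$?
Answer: $-153792$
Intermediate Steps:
$M{\left(b \right)} = 120$ ($M{\left(b \right)} = 8 \cdot 15 = 120$)
$H = -168$ ($H = \frac{9}{2} + \frac{-395 + \left(-263 + 313\right)}{2} = \frac{9}{2} + \frac{-395 + 50}{2} = \frac{9}{2} + \frac{1}{2} \left(-345\right) = \frac{9}{2} - \frac{345}{2} = -168$)
$h = 159$ ($h = -9 - -168 = -9 + 168 = 159$)
$h F{\left(-22 \right)} + M{\left(\frac{40}{7} \right)} = 159 \left(- 2 \left(-22\right)^{2}\right) + 120 = 159 \left(\left(-2\right) 484\right) + 120 = 159 \left(-968\right) + 120 = -153912 + 120 = -153792$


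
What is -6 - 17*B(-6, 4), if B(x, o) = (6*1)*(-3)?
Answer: 300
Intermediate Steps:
B(x, o) = -18 (B(x, o) = 6*(-3) = -18)
-6 - 17*B(-6, 4) = -6 - 17*(-18) = -6 + 306 = 300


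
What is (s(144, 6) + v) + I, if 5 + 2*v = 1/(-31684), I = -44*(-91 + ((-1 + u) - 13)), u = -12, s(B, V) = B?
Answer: 335185035/63368 ≈ 5289.5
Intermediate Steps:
I = 5148 (I = -44*(-91 + ((-1 - 12) - 13)) = -44*(-91 + (-13 - 13)) = -44*(-91 - 26) = -44*(-117) = 5148)
v = -158421/63368 (v = -5/2 + (1/2)/(-31684) = -5/2 + (1/2)*(-1/31684) = -5/2 - 1/63368 = -158421/63368 ≈ -2.5000)
(s(144, 6) + v) + I = (144 - 158421/63368) + 5148 = 8966571/63368 + 5148 = 335185035/63368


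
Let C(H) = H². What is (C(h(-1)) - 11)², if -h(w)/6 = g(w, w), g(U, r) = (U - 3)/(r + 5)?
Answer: 625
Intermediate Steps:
g(U, r) = (-3 + U)/(5 + r)
h(w) = -6*(-3 + w)/(5 + w)
(C(h(-1)) - 11)² = ((6*(3 - 1*(-1))/(5 - 1))² - 11)² = ((6*(3 + 1)/4)² - 11)² = ((6*(¼)*4)² - 11)² = (6² - 11)² = (36 - 11)² = 25² = 625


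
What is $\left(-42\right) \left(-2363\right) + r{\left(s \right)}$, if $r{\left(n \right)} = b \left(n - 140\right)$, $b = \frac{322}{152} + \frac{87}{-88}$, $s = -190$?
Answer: $\frac{7514361}{76} \approx 98873.0$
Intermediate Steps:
$b = \frac{1889}{1672}$ ($b = 322 \cdot \frac{1}{152} + 87 \left(- \frac{1}{88}\right) = \frac{161}{76} - \frac{87}{88} = \frac{1889}{1672} \approx 1.1298$)
$r{\left(n \right)} = - \frac{66115}{418} + \frac{1889 n}{1672}$ ($r{\left(n \right)} = \frac{1889 \left(n - 140\right)}{1672} = \frac{1889 \left(-140 + n\right)}{1672} = - \frac{66115}{418} + \frac{1889 n}{1672}$)
$\left(-42\right) \left(-2363\right) + r{\left(s \right)} = \left(-42\right) \left(-2363\right) + \left(- \frac{66115}{418} + \frac{1889}{1672} \left(-190\right)\right) = 99246 - \frac{28335}{76} = \frac{7514361}{76}$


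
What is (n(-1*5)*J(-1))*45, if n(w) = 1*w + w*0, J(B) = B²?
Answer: -225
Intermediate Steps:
n(w) = w (n(w) = w + 0 = w)
(n(-1*5)*J(-1))*45 = (-1*5*(-1)²)*45 = -5*1*45 = -5*45 = -225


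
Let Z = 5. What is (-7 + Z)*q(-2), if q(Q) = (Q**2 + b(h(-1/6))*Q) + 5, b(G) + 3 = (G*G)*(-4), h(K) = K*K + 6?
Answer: -49519/81 ≈ -611.35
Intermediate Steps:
h(K) = 6 + K**2 (h(K) = K**2 + 6 = 6 + K**2)
b(G) = -3 - 4*G**2 (b(G) = -3 + (G*G)*(-4) = -3 + G**2*(-4) = -3 - 4*G**2)
q(Q) = 5 + Q**2 - 48061*Q/324 (q(Q) = (Q**2 + (-3 - 4*(6 + (-1/6)**2)**2)*Q) + 5 = (Q**2 + (-3 - 4*(6 + 1/36)**2)*Q) + 5 = (Q**2 + (-3 - 4*(217/36)**2)*Q) + 5 = (Q**2 + (-3 - 4*47089/1296)*Q) + 5 = (Q**2 + (-3 - 47089/324)*Q) + 5 = (Q**2 - 48061*Q/324) + 5 = 5 + Q**2 - 48061*Q/324)
(-7 + Z)*q(-2) = (-7 + 5)*(5 + (-2)**2 - 48061/324*(-2)) = -2*(5 + 4 + 48061/162) = -2*49519/162 = -49519/81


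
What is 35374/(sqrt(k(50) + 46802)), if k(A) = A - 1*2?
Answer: 17687*sqrt(1874)/4685 ≈ 163.43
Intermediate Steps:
k(A) = -2 + A (k(A) = A - 2 = -2 + A)
35374/(sqrt(k(50) + 46802)) = 35374/(sqrt((-2 + 50) + 46802)) = 35374/(sqrt(48 + 46802)) = 35374/(sqrt(46850)) = 35374/((5*sqrt(1874))) = 35374*(sqrt(1874)/9370) = 17687*sqrt(1874)/4685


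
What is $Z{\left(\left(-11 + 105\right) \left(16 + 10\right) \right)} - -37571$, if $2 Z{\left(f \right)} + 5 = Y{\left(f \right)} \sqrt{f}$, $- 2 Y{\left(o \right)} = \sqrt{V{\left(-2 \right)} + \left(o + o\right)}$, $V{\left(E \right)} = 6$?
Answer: $\frac{75137}{2} - \frac{\sqrt{2990234}}{2} \approx 36704.0$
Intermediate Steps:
$Y{\left(o \right)} = - \frac{\sqrt{6 + 2 o}}{2}$ ($Y{\left(o \right)} = - \frac{\sqrt{6 + \left(o + o\right)}}{2} = - \frac{\sqrt{6 + 2 o}}{2}$)
$Z{\left(f \right)} = - \frac{5}{2} - \frac{\sqrt{f} \sqrt{6 + 2 f}}{4}$ ($Z{\left(f \right)} = - \frac{5}{2} + \frac{- \frac{\sqrt{6 + 2 f}}{2} \sqrt{f}}{2} = - \frac{5}{2} + \frac{\left(- \frac{1}{2}\right) \sqrt{f} \sqrt{6 + 2 f}}{2} = - \frac{5}{2} - \frac{\sqrt{f} \sqrt{6 + 2 f}}{4}$)
$Z{\left(\left(-11 + 105\right) \left(16 + 10\right) \right)} - -37571 = \left(- \frac{5}{2} - \frac{\sqrt{2} \sqrt{\left(-11 + 105\right) \left(16 + 10\right)} \sqrt{3 + \left(-11 + 105\right) \left(16 + 10\right)}}{4}\right) - -37571 = \left(- \frac{5}{2} - \frac{\sqrt{2} \sqrt{94 \cdot 26} \sqrt{3 + 94 \cdot 26}}{4}\right) + 37571 = \left(- \frac{5}{2} - \frac{\sqrt{2} \sqrt{2444} \sqrt{3 + 2444}}{4}\right) + 37571 = \left(- \frac{5}{2} - \frac{\sqrt{2} \cdot 2 \sqrt{611} \sqrt{2447}}{4}\right) + 37571 = \left(- \frac{5}{2} - \frac{\sqrt{2990234}}{2}\right) + 37571 = \frac{75137}{2} - \frac{\sqrt{2990234}}{2}$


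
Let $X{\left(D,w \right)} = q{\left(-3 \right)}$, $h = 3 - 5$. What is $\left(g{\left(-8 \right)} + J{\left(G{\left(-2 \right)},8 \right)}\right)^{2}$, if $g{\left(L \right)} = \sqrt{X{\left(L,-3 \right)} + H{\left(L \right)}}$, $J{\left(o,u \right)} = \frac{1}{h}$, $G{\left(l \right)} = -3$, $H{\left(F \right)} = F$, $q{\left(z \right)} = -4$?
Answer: $\frac{\left(1 - 4 i \sqrt{3}\right)^{2}}{4} \approx -11.75 - 3.4641 i$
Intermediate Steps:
$h = -2$
$X{\left(D,w \right)} = -4$
$J{\left(o,u \right)} = - \frac{1}{2}$ ($J{\left(o,u \right)} = \frac{1}{-2} = - \frac{1}{2}$)
$g{\left(L \right)} = \sqrt{-4 + L}$
$\left(g{\left(-8 \right)} + J{\left(G{\left(-2 \right)},8 \right)}\right)^{2} = \left(\sqrt{-4 - 8} - \frac{1}{2}\right)^{2} = \left(\sqrt{-12} - \frac{1}{2}\right)^{2} = \left(2 i \sqrt{3} - \frac{1}{2}\right)^{2} = \left(- \frac{1}{2} + 2 i \sqrt{3}\right)^{2}$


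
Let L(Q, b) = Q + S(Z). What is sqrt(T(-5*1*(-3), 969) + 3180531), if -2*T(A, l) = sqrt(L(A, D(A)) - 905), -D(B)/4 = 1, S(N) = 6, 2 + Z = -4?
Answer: sqrt(3180531 - I*sqrt(221)) ≈ 1783.4 - 0.004*I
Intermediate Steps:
Z = -6 (Z = -2 - 4 = -6)
D(B) = -4 (D(B) = -4*1 = -4)
L(Q, b) = 6 + Q (L(Q, b) = Q + 6 = 6 + Q)
T(A, l) = -sqrt(-899 + A)/2 (T(A, l) = -sqrt((6 + A) - 905)/2 = -sqrt(-899 + A)/2)
sqrt(T(-5*1*(-3), 969) + 3180531) = sqrt(-sqrt(-899 - 5*1*(-3))/2 + 3180531) = sqrt(-sqrt(-899 - 5*(-3))/2 + 3180531) = sqrt(-sqrt(-899 + 15)/2 + 3180531) = sqrt(-I*sqrt(221) + 3180531) = sqrt(3180531 - I*sqrt(221))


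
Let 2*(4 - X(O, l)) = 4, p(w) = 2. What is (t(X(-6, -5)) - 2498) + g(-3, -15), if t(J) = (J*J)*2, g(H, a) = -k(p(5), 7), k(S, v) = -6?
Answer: -2484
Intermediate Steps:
X(O, l) = 2 (X(O, l) = 4 - ½*4 = 4 - 2 = 2)
g(H, a) = 6 (g(H, a) = -1*(-6) = 6)
t(J) = 2*J² (t(J) = J²*2 = 2*J²)
(t(X(-6, -5)) - 2498) + g(-3, -15) = (2*2² - 2498) + 6 = (2*4 - 2498) + 6 = (8 - 2498) + 6 = -2490 + 6 = -2484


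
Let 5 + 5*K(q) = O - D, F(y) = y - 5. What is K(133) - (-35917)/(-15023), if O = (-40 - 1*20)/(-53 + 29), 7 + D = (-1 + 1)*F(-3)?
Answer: -223963/150230 ≈ -1.4908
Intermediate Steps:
F(y) = -5 + y
D = -7 (D = -7 + (-1 + 1)*(-5 - 3) = -7 + 0*(-8) = -7 + 0 = -7)
O = 5/2 (O = (-40 - 20)/(-24) = -60*(-1/24) = 5/2 ≈ 2.5000)
K(q) = 9/10 (K(q) = -1 + (5/2 - 1*(-7))/5 = -1 + (5/2 + 7)/5 = -1 + (⅕)*(19/2) = -1 + 19/10 = 9/10)
K(133) - (-35917)/(-15023) = 9/10 - (-35917)/(-15023) = 9/10 - (-35917)*(-1)/15023 = 9/10 - 1*35917/15023 = 9/10 - 35917/15023 = -223963/150230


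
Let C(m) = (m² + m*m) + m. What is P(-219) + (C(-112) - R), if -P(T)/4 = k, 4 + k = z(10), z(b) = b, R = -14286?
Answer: 39238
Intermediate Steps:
C(m) = m + 2*m² (C(m) = (m² + m²) + m = 2*m² + m = m + 2*m²)
k = 6 (k = -4 + 10 = 6)
P(T) = -24 (P(T) = -4*6 = -24)
P(-219) + (C(-112) - R) = -24 + (-112*(1 + 2*(-112)) - 1*(-14286)) = -24 + (-112*(1 - 224) + 14286) = -24 + (-112*(-223) + 14286) = -24 + (24976 + 14286) = -24 + 39262 = 39238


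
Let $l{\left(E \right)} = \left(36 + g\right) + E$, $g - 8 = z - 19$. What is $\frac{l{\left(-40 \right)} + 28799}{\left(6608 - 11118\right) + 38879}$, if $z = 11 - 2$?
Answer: $\frac{28793}{34369} \approx 0.83776$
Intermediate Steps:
$z = 9$ ($z = 11 - 2 = 9$)
$g = -2$ ($g = 8 + \left(9 - 19\right) = 8 - 10 = -2$)
$l{\left(E \right)} = 34 + E$ ($l{\left(E \right)} = \left(36 - 2\right) + E = 34 + E$)
$\frac{l{\left(-40 \right)} + 28799}{\left(6608 - 11118\right) + 38879} = \frac{\left(34 - 40\right) + 28799}{\left(6608 - 11118\right) + 38879} = \frac{-6 + 28799}{-4510 + 38879} = \frac{28793}{34369}$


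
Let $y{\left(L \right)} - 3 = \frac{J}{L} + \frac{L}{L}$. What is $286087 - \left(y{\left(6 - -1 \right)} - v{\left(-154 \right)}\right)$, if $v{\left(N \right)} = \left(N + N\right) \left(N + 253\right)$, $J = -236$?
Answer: $\frac{1789373}{7} \approx 2.5562 \cdot 10^{5}$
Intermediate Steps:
$v{\left(N \right)} = 2 N \left(253 + N\right)$
$y{\left(L \right)} = 4 - \frac{236}{L}$ ($y{\left(L \right)} = 3 - \left(\frac{236}{L} - \frac{L}{L}\right) = 3 + \left(- \frac{236}{L} + 1\right) = 3 + \left(1 - \frac{236}{L}\right) = 4 - \frac{236}{L}$)
$286087 - \left(y{\left(6 - -1 \right)} - v{\left(-154 \right)}\right) = 286087 - \left(\left(4 - \frac{236}{6 - -1}\right) - 2 \left(-154\right) \left(253 - 154\right)\right) = 286087 - \left(\left(4 - \frac{236}{6 + 1}\right) - 2 \left(-154\right) 99\right) = 286087 - \left(\left(4 - \frac{236}{7}\right) - -30492\right) = 286087 - \left(\left(4 - \frac{236}{7}\right) + 30492\right) = 286087 - \left(- \frac{208}{7} + 30492\right) = 286087 - \frac{213236}{7} = \frac{1789373}{7}$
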